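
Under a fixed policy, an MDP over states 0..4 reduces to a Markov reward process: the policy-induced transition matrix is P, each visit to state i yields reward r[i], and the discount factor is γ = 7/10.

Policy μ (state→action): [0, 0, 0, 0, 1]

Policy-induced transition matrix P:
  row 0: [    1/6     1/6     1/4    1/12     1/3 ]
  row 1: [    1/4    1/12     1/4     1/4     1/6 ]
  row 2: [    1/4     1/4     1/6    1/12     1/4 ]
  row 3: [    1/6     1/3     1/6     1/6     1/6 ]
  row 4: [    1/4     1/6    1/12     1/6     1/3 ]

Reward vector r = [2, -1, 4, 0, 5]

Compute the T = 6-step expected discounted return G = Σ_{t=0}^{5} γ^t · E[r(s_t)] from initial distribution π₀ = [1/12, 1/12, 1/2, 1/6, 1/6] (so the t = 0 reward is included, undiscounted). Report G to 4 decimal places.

t=0: π = [0.0833, 0.0833, 0.5000, 0.1667, 0.1667], E[r] = 2.9167, γ^t·E[r] = 2.916667, running G = 2.916667
t=1: π = [0.2292, 0.2292, 0.1667, 0.1250, 0.2500], E[r] = 2.1458, γ^t·E[r] = 1.502083, running G = 4.418750
t=2: π = [0.2205, 0.1823, 0.1840, 0.1528, 0.2604], E[r] = 2.2969, γ^t·E[r] = 1.125469, running G = 5.544219
t=3: π = [0.2189, 0.1923, 0.1785, 0.1481, 0.2622], E[r] = 2.2704, γ^t·E[r] = 0.778747, running G = 6.322966
t=4: π = [0.2194, 0.1902, 0.1791, 0.1496, 0.2617], E[r] = 2.2735, γ^t·E[r] = 0.545878, running G = 6.868844
t=5: π = [0.2193, 0.1907, 0.1790, 0.1493, 0.2618], E[r] = 2.2727, γ^t·E[r] = 0.381973, running G = 7.250817

G = 7.2508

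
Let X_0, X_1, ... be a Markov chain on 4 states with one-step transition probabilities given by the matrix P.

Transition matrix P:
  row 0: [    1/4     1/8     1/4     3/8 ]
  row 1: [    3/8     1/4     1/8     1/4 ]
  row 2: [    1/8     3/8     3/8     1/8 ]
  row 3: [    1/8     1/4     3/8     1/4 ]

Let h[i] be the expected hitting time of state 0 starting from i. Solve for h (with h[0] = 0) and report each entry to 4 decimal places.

h = [0.0000, 3.8462, 4.9231, 5.0769]

First-step conditioning: h[0] = 0; for i ≠ 0, h[i] = 1 + Σ_k P[i][k]·h[k].
  h[1] = 1 + 1/4·h[1] + 1/8·h[2] + 1/4·h[3]
  h[2] = 1 + 3/8·h[1] + 3/8·h[2] + 1/8·h[3]
  h[3] = 1 + 1/4·h[1] + 3/8·h[2] + 1/4·h[3]
Solving the 3×3 linear system over states ≠ 0 gives exactly h = [0, 50/13, 64/13, 66/13] (h[0] = 0 is the target).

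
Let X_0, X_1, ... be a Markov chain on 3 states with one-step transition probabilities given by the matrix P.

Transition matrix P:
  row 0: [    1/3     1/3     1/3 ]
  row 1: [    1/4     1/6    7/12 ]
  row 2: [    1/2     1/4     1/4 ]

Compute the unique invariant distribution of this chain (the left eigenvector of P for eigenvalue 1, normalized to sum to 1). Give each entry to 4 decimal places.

π = [0.3730, 0.2595, 0.3676]

Balance equations π_j = Σ_i π_i·P[i][j]:
  π_0 = 1/3·π_0 + 1/4·π_1 + 1/2·π_2
  π_1 = 1/3·π_0 + 1/6·π_1 + 1/4·π_2
  normalize: π_0 + π_1 + π_2 = 1
Solving the linear system gives exactly π = [69/185, 48/185, 68/185].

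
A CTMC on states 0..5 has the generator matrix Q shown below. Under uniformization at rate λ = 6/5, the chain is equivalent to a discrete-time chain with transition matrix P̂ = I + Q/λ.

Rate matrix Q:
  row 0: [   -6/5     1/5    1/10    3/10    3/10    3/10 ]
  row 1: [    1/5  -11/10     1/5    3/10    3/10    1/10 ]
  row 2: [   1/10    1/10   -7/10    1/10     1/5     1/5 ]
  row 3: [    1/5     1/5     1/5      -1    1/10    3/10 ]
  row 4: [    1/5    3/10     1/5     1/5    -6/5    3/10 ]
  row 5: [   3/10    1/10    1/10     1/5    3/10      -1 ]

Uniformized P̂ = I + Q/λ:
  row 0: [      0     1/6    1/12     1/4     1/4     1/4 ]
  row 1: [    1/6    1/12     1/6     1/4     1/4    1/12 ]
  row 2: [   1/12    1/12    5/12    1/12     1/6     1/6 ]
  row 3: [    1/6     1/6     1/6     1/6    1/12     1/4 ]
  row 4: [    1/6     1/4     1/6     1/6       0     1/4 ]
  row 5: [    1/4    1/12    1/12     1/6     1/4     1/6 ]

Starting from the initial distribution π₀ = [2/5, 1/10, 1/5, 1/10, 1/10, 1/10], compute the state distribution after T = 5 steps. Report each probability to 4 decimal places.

t=0: π = [0.4000, 0.1000, 0.2000, 0.1000, 0.1000, 0.1000]
t=1: π = [0.0917, 0.1417, 0.1750, 0.1917, 0.1917, 0.2083]
t=2: π = [0.1542, 0.1389, 0.1854, 0.1715, 0.1556, 0.1944]
t=3: π = [0.1417, 0.1364, 0.1840, 0.1756, 0.1671, 0.1952]
t=4: π = [0.1440, 0.1376, 0.1846, 0.1745, 0.1636, 0.1957]
t=5: π = [0.1436, 0.1371, 0.1845, 0.1748, 0.1646, 0.1954]

π = [0.1436, 0.1371, 0.1845, 0.1748, 0.1646, 0.1954]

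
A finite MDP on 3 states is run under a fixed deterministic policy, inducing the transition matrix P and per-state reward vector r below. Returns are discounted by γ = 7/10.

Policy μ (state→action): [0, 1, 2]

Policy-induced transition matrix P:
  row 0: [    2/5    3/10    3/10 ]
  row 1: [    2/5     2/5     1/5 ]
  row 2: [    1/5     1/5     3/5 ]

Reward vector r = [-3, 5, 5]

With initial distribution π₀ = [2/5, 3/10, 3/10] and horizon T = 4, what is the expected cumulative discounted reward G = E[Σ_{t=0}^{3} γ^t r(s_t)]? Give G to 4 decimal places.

t=0: π = [0.4000, 0.3000, 0.3000], E[r] = 1.8000, γ^t·E[r] = 1.800000, running G = 1.800000
t=1: π = [0.3400, 0.3000, 0.3600], E[r] = 2.2800, γ^t·E[r] = 1.596000, running G = 3.396000
t=2: π = [0.3280, 0.2940, 0.3780], E[r] = 2.3760, γ^t·E[r] = 1.164240, running G = 4.560240
t=3: π = [0.3244, 0.2916, 0.3840], E[r] = 2.4048, γ^t·E[r] = 0.824846, running G = 5.385086

G = 5.3851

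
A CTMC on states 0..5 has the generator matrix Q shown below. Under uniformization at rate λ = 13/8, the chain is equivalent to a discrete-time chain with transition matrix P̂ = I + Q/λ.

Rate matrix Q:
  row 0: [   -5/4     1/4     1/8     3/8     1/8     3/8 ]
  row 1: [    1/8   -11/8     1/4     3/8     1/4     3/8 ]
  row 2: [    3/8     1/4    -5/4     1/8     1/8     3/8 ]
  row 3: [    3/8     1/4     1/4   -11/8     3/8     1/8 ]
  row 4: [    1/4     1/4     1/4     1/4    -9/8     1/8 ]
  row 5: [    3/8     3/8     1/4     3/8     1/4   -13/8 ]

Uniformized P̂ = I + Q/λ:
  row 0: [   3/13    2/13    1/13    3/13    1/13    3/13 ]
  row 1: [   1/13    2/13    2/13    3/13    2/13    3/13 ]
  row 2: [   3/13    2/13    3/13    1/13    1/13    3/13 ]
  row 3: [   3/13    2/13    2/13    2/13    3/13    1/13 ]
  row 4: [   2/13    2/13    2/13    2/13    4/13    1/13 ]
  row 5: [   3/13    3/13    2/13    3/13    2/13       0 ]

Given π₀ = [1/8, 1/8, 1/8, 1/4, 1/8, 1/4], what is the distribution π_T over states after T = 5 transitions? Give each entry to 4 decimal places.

t=0: π = [0.1250, 0.1250, 0.1250, 0.2500, 0.1250, 0.2500]
t=1: π = [0.2019, 0.1731, 0.1538, 0.1827, 0.1731, 0.1154]
t=2: π = [0.1908, 0.1627, 0.1501, 0.1797, 0.1672, 0.1494]
t=3: π = [0.1929, 0.1653, 0.1507, 0.1810, 0.1672, 0.1429]
t=4: π = [0.1925, 0.1648, 0.1506, 0.1808, 0.1671, 0.1442]
t=5: π = [0.1926, 0.1649, 0.1506, 0.1808, 0.1671, 0.1440]

π = [0.1926, 0.1649, 0.1506, 0.1808, 0.1671, 0.1440]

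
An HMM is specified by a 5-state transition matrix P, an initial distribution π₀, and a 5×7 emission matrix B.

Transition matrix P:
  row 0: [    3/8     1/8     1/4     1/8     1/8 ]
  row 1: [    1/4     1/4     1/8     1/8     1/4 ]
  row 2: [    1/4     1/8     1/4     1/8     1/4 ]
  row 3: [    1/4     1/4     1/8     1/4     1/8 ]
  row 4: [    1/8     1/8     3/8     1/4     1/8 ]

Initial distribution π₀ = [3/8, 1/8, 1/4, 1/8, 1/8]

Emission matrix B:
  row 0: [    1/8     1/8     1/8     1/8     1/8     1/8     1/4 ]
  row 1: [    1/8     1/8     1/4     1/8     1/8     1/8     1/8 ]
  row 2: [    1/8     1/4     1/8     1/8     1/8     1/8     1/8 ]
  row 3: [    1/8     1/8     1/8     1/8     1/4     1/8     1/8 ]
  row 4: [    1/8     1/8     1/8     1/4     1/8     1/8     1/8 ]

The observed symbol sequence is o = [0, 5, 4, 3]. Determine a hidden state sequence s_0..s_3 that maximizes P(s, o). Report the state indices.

t=0: δ = [4.688e-02, 1.562e-02, 3.125e-02, 1.562e-02, 1.562e-02]  (obs o_0=0)
t=1: δ = [2.197e-03, 7.324e-04, 1.465e-03, 7.324e-04, 9.766e-04]  ψ = [0, 0, 0, 0, 2]  (obs o_1=5)
t=2: δ = [1.030e-04, 3.433e-05, 6.866e-05, 6.866e-05, 4.578e-05]  ψ = [0, 0, 0, 0, 2]  (obs o_2=4)
t=3: δ = [4.828e-06, 2.146e-06, 3.219e-06, 2.146e-06, 4.292e-06]  ψ = [0, 3, 0, 3, 2]  (obs o_3=3)
backtrack: best end state = 0; path = [0, 0, 0, 0]

path = [0, 0, 0, 0]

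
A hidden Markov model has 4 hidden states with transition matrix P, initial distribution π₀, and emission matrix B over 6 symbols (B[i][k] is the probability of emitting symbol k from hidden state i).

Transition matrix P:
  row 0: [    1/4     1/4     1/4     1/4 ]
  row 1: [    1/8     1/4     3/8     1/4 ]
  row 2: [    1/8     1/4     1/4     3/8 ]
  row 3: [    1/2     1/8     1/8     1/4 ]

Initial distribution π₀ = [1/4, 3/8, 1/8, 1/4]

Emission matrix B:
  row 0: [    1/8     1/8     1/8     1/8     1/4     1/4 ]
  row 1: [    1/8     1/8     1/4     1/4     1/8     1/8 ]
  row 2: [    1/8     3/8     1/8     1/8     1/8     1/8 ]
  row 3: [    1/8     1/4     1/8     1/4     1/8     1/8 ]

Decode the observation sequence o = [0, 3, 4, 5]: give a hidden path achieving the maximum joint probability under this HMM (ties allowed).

path = [1, 3, 0, 0]

t=0: δ = [3.125e-02, 4.688e-02, 1.562e-02, 3.125e-02]  (obs o_0=0)
t=1: δ = [1.953e-03, 2.930e-03, 2.197e-03, 2.930e-03]  ψ = [3, 1, 1, 1]  (obs o_1=3)
t=2: δ = [3.662e-04, 9.155e-05, 1.373e-04, 1.030e-04]  ψ = [3, 1, 1, 2]  (obs o_2=4)
t=3: δ = [2.289e-05, 1.144e-05, 1.144e-05, 1.144e-05]  ψ = [0, 0, 0, 0]  (obs o_3=5)
backtrack: best end state = 0; path = [1, 3, 0, 0]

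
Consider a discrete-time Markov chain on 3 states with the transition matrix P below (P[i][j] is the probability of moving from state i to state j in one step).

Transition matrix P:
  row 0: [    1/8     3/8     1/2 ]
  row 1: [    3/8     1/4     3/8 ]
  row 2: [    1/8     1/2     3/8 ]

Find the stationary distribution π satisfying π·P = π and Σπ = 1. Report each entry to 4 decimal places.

π = [0.2195, 0.3780, 0.4024]

Balance equations π_j = Σ_i π_i·P[i][j]:
  π_0 = 1/8·π_0 + 3/8·π_1 + 1/8·π_2
  π_1 = 3/8·π_0 + 1/4·π_1 + 1/2·π_2
  normalize: π_0 + π_1 + π_2 = 1
Solving the linear system gives exactly π = [9/41, 31/82, 33/82].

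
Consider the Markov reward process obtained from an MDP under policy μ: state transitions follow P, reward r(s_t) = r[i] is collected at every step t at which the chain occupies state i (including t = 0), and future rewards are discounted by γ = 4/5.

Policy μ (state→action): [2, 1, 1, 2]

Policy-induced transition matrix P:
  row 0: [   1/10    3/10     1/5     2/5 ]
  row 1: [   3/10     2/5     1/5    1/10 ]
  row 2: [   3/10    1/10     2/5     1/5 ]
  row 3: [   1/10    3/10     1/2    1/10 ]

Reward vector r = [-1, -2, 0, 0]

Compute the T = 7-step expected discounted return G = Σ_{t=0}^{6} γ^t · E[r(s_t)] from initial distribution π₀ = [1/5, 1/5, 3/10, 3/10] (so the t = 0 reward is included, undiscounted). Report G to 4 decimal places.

t=0: π = [0.2000, 0.2000, 0.3000, 0.3000], E[r] = -0.6000, γ^t·E[r] = -0.600000, running G = -0.600000
t=1: π = [0.2000, 0.2600, 0.3500, 0.1900], E[r] = -0.7200, γ^t·E[r] = -0.576000, running G = -1.176000
t=2: π = [0.2220, 0.2560, 0.3270, 0.1950], E[r] = -0.7340, γ^t·E[r] = -0.469760, running G = -1.645760
t=3: π = [0.2166, 0.2602, 0.3239, 0.1993], E[r] = -0.7370, γ^t·E[r] = -0.377344, running G = -2.023104
t=4: π = [0.2168, 0.2612, 0.3246, 0.1974], E[r] = -0.7393, γ^t·E[r] = -0.302817, running G = -2.325921
t=5: π = [0.2172, 0.2612, 0.3241, 0.1975], E[r] = -0.7396, γ^t·E[r] = -0.242346, running G = -2.568268
t=6: π = [0.2171, 0.2613, 0.3241, 0.1976], E[r] = -0.7397, γ^t·E[r] = -0.193897, running G = -2.762165

G = -2.7622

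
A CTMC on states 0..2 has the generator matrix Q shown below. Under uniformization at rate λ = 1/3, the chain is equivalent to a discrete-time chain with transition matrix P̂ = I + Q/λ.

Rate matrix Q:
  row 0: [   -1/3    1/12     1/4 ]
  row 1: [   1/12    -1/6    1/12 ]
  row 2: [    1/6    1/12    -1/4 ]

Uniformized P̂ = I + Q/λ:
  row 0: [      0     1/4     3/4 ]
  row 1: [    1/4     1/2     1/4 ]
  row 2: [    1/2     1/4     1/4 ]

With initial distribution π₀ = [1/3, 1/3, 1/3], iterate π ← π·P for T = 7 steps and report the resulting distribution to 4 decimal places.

π = [0.2773, 0.3333, 0.3893]

t=0: π = [0.3333, 0.3333, 0.3333]
t=1: π = [0.2500, 0.3333, 0.4167]
t=2: π = [0.2917, 0.3333, 0.3750]
t=3: π = [0.2708, 0.3333, 0.3958]
t=4: π = [0.2813, 0.3333, 0.3854]
t=5: π = [0.2760, 0.3333, 0.3906]
t=6: π = [0.2786, 0.3333, 0.3880]
t=7: π = [0.2773, 0.3333, 0.3893]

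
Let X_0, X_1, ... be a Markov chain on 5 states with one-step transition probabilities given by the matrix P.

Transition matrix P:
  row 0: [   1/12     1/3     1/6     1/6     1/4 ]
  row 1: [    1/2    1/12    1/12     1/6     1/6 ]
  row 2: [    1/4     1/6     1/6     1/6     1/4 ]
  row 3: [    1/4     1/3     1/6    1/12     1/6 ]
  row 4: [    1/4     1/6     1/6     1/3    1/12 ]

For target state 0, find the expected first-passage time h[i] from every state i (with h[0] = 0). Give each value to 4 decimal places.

h = [0.0000, 2.6045, 3.3842, 3.2655, 3.3672]

First-step conditioning: h[0] = 0; for i ≠ 0, h[i] = 1 + Σ_k P[i][k]·h[k].
  h[1] = 1 + 1/12·h[1] + 1/12·h[2] + 1/6·h[3] + 1/6·h[4]
  h[2] = 1 + 1/6·h[1] + 1/6·h[2] + 1/6·h[3] + 1/4·h[4]
  h[3] = 1 + 1/3·h[1] + 1/6·h[2] + 1/12·h[3] + 1/6·h[4]
  h[4] = 1 + 1/6·h[1] + 1/6·h[2] + 1/3·h[3] + 1/12·h[4]
Solving the 4×4 linear system over states ≠ 0 gives exactly h = [0, 461/177, 599/177, 578/177, 596/177] (h[0] = 0 is the target).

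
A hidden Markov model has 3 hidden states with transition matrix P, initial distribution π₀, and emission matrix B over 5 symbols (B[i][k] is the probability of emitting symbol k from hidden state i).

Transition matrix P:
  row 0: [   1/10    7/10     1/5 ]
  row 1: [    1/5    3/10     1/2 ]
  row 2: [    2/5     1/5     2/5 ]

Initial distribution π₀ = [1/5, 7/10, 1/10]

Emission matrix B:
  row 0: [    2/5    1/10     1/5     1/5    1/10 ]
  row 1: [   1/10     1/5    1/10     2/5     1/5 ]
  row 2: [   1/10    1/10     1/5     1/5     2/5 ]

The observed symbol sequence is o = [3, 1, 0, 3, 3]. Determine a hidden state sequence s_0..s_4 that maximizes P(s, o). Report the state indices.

path = [1, 2, 0, 1, 1]

t=0: δ = [4.000e-02, 2.800e-01, 2.000e-02]  (obs o_0=3)
t=1: δ = [5.600e-03, 1.680e-02, 1.400e-02]  ψ = [1, 1, 1]  (obs o_1=1)
t=2: δ = [2.240e-03, 5.040e-04, 8.400e-04]  ψ = [2, 1, 1]  (obs o_2=0)
t=3: δ = [6.720e-05, 6.272e-04, 8.960e-05]  ψ = [2, 0, 0]  (obs o_3=3)
t=4: δ = [2.509e-05, 7.526e-05, 6.272e-05]  ψ = [1, 1, 1]  (obs o_4=3)
backtrack: best end state = 1; path = [1, 2, 0, 1, 1]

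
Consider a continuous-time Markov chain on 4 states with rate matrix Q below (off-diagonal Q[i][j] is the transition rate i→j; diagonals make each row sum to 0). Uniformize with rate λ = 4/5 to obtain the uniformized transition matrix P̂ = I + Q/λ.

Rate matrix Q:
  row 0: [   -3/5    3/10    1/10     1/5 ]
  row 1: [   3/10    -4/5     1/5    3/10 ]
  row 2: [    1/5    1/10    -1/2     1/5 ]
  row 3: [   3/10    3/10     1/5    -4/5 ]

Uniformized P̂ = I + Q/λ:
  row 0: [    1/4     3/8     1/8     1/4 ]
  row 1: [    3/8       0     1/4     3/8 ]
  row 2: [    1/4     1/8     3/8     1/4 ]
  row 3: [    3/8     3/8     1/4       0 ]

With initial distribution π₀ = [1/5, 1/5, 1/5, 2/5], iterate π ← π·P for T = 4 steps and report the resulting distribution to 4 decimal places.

π = [0.3063, 0.2271, 0.2419, 0.2246]

t=0: π = [0.2000, 0.2000, 0.2000, 0.4000]
t=1: π = [0.3250, 0.2500, 0.2500, 0.1750]
t=2: π = [0.3031, 0.2188, 0.2406, 0.2375]
t=3: π = [0.3070, 0.2328, 0.2422, 0.2180]
t=4: π = [0.3063, 0.2271, 0.2419, 0.2246]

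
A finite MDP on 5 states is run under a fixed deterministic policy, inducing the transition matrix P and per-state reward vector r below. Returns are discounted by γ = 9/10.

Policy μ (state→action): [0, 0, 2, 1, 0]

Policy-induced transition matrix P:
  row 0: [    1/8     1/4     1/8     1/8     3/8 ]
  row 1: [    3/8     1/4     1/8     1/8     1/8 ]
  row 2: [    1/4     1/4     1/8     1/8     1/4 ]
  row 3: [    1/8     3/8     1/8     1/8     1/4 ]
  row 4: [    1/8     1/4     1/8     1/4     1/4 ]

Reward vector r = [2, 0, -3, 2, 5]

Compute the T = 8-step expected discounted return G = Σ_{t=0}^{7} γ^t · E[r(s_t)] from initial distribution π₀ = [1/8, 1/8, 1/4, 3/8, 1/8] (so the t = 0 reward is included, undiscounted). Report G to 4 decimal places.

G = 8.1763

t=0: π = [0.1250, 0.1250, 0.2500, 0.3750, 0.1250], E[r] = 0.8750, γ^t·E[r] = 0.875000, running G = 0.875000
t=1: π = [0.1875, 0.2969, 0.1250, 0.1406, 0.2500], E[r] = 1.5313, γ^t·E[r] = 1.378125, running G = 2.253125
t=2: π = [0.2148, 0.2676, 0.1250, 0.1563, 0.2363], E[r] = 1.5488, γ^t·E[r] = 1.254551, running G = 3.507676
t=3: π = [0.2075, 0.2695, 0.1250, 0.1545, 0.2434], E[r] = 1.5662, γ^t·E[r] = 1.141732, running G = 4.649408
t=4: π = [0.2080, 0.2693, 0.1250, 0.1554, 0.2422], E[r] = 1.5631, γ^t·E[r] = 1.025557, running G = 5.674965
t=5: π = [0.2080, 0.2694, 0.1250, 0.1553, 0.2423], E[r] = 1.5632, γ^t·E[r] = 0.923026, running G = 6.597990
t=6: π = [0.2080, 0.2694, 0.1250, 0.1553, 0.2423], E[r] = 1.5631, γ^t·E[r] = 0.830710, running G = 7.428700
t=7: π = [0.2080, 0.2694, 0.1250, 0.1553, 0.2423], E[r] = 1.5631, γ^t·E[r] = 0.747646, running G = 8.176346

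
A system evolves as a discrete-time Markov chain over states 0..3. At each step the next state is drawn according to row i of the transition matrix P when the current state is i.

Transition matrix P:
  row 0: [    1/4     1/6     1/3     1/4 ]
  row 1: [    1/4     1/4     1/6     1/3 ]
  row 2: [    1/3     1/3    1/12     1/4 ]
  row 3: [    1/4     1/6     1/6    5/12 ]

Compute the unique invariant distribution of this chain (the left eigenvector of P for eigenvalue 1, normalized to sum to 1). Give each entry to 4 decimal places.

Balance equations π_j = Σ_i π_i·P[i][j]:
  π_0 = 1/4·π_0 + 1/4·π_1 + 1/3·π_2 + 1/4·π_3
  π_1 = 1/6·π_0 + 1/4·π_1 + 1/3·π_2 + 1/6·π_3
  π_2 = 1/3·π_0 + 1/6·π_1 + 1/12·π_2 + 1/6·π_3
  normalize: π_0 + π_1 + π_2 + π_3 = 1
Solving the linear system gives exactly π = [41/154, 184/847, 15/77, 545/1694].

π = [0.2662, 0.2172, 0.1948, 0.3217]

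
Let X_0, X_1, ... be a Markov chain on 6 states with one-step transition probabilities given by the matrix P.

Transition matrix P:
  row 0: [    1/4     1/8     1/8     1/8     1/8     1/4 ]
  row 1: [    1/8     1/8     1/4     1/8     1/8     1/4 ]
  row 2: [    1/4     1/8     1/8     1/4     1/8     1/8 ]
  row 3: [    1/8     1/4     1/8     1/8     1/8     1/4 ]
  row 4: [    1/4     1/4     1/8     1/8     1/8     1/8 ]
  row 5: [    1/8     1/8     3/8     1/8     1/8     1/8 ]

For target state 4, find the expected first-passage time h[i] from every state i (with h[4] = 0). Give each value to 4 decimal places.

h = [8.0000, 8.0000, 8.0000, 8.0000, 0.0000, 8.0000]

First-step conditioning: h[4] = 0; for i ≠ 4, h[i] = 1 + Σ_k P[i][k]·h[k].
  h[0] = 1 + 1/4·h[0] + 1/8·h[1] + 1/8·h[2] + 1/8·h[3] + 1/4·h[5]
  h[1] = 1 + 1/8·h[0] + 1/8·h[1] + 1/4·h[2] + 1/8·h[3] + 1/4·h[5]
  h[2] = 1 + 1/4·h[0] + 1/8·h[1] + 1/8·h[2] + 1/4·h[3] + 1/8·h[5]
  h[3] = 1 + 1/8·h[0] + 1/4·h[1] + 1/8·h[2] + 1/8·h[3] + 1/4·h[5]
  h[5] = 1 + 1/8·h[0] + 1/8·h[1] + 3/8·h[2] + 1/8·h[3] + 1/8·h[5]
Solving the 5×5 linear system over states ≠ 4 gives exactly h = [8, 8, 8, 8, 0, 8] (h[4] = 0 is the target).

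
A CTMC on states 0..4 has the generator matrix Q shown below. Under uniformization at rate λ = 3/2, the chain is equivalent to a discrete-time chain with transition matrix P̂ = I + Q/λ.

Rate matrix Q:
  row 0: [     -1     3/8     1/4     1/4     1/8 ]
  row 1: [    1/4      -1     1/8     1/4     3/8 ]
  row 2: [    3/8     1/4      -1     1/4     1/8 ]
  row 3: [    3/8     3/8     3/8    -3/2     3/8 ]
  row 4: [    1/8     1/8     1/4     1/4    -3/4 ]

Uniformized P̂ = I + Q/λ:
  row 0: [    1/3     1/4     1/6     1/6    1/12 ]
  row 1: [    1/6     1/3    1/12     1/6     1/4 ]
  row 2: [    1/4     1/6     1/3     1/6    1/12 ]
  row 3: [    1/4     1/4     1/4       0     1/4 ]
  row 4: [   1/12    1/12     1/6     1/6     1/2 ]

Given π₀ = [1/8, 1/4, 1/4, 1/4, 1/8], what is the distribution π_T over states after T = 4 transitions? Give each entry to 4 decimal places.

t=0: π = [0.1250, 0.2500, 0.2500, 0.2500, 0.1250]
t=1: π = [0.2188, 0.2292, 0.2083, 0.1250, 0.2188]
t=2: π = [0.2127, 0.2153, 0.1927, 0.1458, 0.2335]
t=3: π = [0.2109, 0.2130, 0.1930, 0.1424, 0.2408]
t=4: π = [0.2097, 0.2115, 0.1929, 0.1429, 0.2429]

π = [0.2097, 0.2115, 0.1929, 0.1429, 0.2429]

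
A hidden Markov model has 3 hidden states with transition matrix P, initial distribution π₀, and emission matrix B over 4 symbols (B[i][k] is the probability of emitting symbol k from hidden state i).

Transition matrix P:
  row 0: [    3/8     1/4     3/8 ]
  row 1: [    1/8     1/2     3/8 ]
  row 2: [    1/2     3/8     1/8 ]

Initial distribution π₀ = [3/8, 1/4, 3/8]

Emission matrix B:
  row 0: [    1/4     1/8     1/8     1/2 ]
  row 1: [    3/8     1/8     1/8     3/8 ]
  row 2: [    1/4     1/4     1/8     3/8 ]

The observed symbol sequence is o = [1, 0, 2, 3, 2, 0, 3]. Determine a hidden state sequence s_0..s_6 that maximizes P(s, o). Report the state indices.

t=0: δ = [4.688e-02, 3.125e-02, 9.375e-02]  (obs o_0=1)
t=1: δ = [1.172e-02, 1.318e-02, 4.395e-03]  ψ = [2, 2, 0]  (obs o_1=0)
t=2: δ = [5.493e-04, 8.240e-04, 6.180e-04]  ψ = [0, 1, 1]  (obs o_2=2)
t=3: δ = [1.545e-04, 1.545e-04, 1.159e-04]  ψ = [2, 1, 1]  (obs o_3=3)
t=4: δ = [7.242e-06, 9.656e-06, 7.242e-06]  ψ = [0, 1, 0]  (obs o_4=2)
t=5: δ = [9.052e-07, 1.810e-06, 9.052e-07]  ψ = [2, 1, 1]  (obs o_5=0)
t=6: δ = [2.263e-07, 3.395e-07, 2.546e-07]  ψ = [2, 1, 1]  (obs o_6=3)
backtrack: best end state = 1; path = [2, 1, 1, 1, 1, 1, 1]

path = [2, 1, 1, 1, 1, 1, 1]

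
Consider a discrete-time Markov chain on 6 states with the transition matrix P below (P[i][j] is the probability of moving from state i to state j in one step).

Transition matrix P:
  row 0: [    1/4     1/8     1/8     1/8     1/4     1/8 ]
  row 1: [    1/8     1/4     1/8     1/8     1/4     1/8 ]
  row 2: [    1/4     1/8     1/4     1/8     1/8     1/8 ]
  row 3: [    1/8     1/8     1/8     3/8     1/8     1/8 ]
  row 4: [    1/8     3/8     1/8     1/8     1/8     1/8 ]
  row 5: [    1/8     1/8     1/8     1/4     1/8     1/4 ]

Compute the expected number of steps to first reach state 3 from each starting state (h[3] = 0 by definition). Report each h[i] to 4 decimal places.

h = [7.0000, 7.0000, 7.0000, 0.0000, 7.0000, 6.0000]

First-step conditioning: h[3] = 0; for i ≠ 3, h[i] = 1 + Σ_k P[i][k]·h[k].
  h[0] = 1 + 1/4·h[0] + 1/8·h[1] + 1/8·h[2] + 1/4·h[4] + 1/8·h[5]
  h[1] = 1 + 1/8·h[0] + 1/4·h[1] + 1/8·h[2] + 1/4·h[4] + 1/8·h[5]
  h[2] = 1 + 1/4·h[0] + 1/8·h[1] + 1/4·h[2] + 1/8·h[4] + 1/8·h[5]
  h[4] = 1 + 1/8·h[0] + 3/8·h[1] + 1/8·h[2] + 1/8·h[4] + 1/8·h[5]
  h[5] = 1 + 1/8·h[0] + 1/8·h[1] + 1/8·h[2] + 1/8·h[4] + 1/4·h[5]
Solving the 5×5 linear system over states ≠ 3 gives exactly h = [7, 7, 7, 0, 7, 6] (h[3] = 0 is the target).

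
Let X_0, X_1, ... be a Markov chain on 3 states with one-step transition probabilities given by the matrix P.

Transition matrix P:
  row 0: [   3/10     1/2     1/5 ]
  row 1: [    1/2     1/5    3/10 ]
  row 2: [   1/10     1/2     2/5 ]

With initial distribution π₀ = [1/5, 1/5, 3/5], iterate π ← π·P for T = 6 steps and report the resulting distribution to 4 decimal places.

t=0: π = [0.2000, 0.2000, 0.6000]
t=1: π = [0.2200, 0.4400, 0.3400]
t=2: π = [0.3200, 0.3680, 0.3120]
t=3: π = [0.3112, 0.3896, 0.2992]
t=4: π = [0.3181, 0.3831, 0.2988]
t=5: π = [0.3169, 0.3851, 0.2981]
t=6: π = [0.3174, 0.3845, 0.2981]

π = [0.3174, 0.3845, 0.2981]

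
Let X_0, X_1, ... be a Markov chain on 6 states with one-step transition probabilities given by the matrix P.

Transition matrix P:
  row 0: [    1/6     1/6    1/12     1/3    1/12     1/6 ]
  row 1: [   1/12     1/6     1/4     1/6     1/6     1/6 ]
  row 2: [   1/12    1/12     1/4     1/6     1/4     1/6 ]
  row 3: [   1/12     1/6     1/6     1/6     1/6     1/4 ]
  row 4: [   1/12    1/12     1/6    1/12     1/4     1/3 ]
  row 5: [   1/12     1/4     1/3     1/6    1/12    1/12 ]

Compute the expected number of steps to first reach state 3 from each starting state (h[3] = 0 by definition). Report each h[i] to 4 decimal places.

First-step conditioning: h[3] = 0; for i ≠ 3, h[i] = 1 + Σ_k P[i][k]·h[k].
  h[0] = 1 + 1/6·h[0] + 1/6·h[1] + 1/12·h[2] + 1/12·h[4] + 1/6·h[5]
  h[1] = 1 + 1/12·h[0] + 1/6·h[1] + 1/4·h[2] + 1/6·h[4] + 1/6·h[5]
  h[2] = 1 + 1/12·h[0] + 1/12·h[1] + 1/4·h[2] + 1/4·h[4] + 1/6·h[5]
  h[4] = 1 + 1/12·h[0] + 1/12·h[1] + 1/6·h[2] + 1/4·h[4] + 1/3·h[5]
  h[5] = 1 + 1/12·h[0] + 1/4·h[1] + 1/3·h[2] + 1/12·h[4] + 1/12·h[5]
Solving the 5×5 linear system over states ≠ 3 gives exactly h = [186924/38587, 231132/38587, 232848/38587, 0, 251724/38587, 229680/38587] (h[3] = 0 is the target).

h = [4.8442, 5.9899, 6.0344, 0.0000, 6.5235, 5.9523]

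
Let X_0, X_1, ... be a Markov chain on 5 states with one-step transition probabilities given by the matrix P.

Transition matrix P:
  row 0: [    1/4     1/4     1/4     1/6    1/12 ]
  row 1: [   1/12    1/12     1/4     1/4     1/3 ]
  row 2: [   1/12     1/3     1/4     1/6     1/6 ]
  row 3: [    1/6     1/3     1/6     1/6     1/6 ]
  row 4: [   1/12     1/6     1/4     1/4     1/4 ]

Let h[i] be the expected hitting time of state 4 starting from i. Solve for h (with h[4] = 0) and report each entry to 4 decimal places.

h = [5.5694, 4.3389, 5.0028, 5.0500, 0.0000]

First-step conditioning: h[4] = 0; for i ≠ 4, h[i] = 1 + Σ_k P[i][k]·h[k].
  h[0] = 1 + 1/4·h[0] + 1/4·h[1] + 1/4·h[2] + 1/6·h[3]
  h[1] = 1 + 1/12·h[0] + 1/12·h[1] + 1/4·h[2] + 1/4·h[3]
  h[2] = 1 + 1/12·h[0] + 1/3·h[1] + 1/4·h[2] + 1/6·h[3]
  h[3] = 1 + 1/6·h[0] + 1/3·h[1] + 1/6·h[2] + 1/6·h[3]
Solving the 4×4 linear system over states ≠ 4 gives exactly h = [401/72, 781/180, 1801/360, 101/20, 0] (h[4] = 0 is the target).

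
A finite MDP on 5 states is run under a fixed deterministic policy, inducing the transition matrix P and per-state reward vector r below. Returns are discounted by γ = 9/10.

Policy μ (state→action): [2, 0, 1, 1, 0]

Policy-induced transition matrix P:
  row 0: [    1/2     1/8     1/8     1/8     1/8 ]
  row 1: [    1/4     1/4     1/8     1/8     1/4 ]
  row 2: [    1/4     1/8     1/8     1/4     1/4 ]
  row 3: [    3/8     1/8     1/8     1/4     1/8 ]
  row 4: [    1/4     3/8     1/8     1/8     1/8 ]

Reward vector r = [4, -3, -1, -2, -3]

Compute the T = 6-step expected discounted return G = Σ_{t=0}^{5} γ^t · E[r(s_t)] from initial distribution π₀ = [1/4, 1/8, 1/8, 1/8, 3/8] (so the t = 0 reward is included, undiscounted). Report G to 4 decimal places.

G = -1.3963

t=0: π = [0.2500, 0.1250, 0.1250, 0.1250, 0.3750], E[r] = -0.8750, γ^t·E[r] = -0.875000, running G = -0.875000
t=1: π = [0.3281, 0.2344, 0.1250, 0.1563, 0.1563], E[r] = -0.2969, γ^t·E[r] = -0.267188, running G = -1.142188
t=2: π = [0.3516, 0.1934, 0.1250, 0.1602, 0.1699], E[r] = -0.1289, γ^t·E[r] = -0.104414, running G = -1.246602
t=3: π = [0.3579, 0.1917, 0.1250, 0.1606, 0.1648], E[r] = -0.0840, γ^t·E[r] = -0.061225, running G = -1.307826
t=4: π = [0.3596, 0.1902, 0.1250, 0.1607, 0.1646], E[r] = -0.0724, γ^t·E[r] = -0.047494, running G = -1.355320
t=5: π = [0.3600, 0.1899, 0.1250, 0.1607, 0.1644], E[r] = -0.0694, γ^t·E[r] = -0.041005, running G = -1.396325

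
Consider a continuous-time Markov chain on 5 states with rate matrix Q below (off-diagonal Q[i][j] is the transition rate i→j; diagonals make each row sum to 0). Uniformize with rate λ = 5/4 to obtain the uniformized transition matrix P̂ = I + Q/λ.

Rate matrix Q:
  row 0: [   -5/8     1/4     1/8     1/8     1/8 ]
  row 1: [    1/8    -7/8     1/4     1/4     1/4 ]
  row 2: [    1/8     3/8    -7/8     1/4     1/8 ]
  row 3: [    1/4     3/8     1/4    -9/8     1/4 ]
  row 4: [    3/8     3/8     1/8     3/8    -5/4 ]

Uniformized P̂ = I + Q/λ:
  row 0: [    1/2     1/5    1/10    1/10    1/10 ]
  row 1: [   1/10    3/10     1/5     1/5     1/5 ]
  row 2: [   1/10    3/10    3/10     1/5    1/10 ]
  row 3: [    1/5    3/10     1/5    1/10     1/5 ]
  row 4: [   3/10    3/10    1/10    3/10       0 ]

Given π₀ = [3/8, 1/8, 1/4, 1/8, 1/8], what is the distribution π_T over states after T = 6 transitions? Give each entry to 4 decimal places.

π = [0.2394, 0.2760, 0.1809, 0.1720, 0.1316]

t=0: π = [0.3750, 0.1250, 0.2500, 0.1250, 0.1250]
t=1: π = [0.2875, 0.2625, 0.1750, 0.1625, 0.1125]
t=2: π = [0.2538, 0.2713, 0.1775, 0.1663, 0.1313]
t=3: π = [0.2444, 0.2746, 0.1793, 0.1711, 0.1306]
t=4: π = [0.2410, 0.2756, 0.1804, 0.1715, 0.1315]
t=5: π = [0.2398, 0.2759, 0.1808, 0.1719, 0.1316]
t=6: π = [0.2394, 0.2760, 0.1809, 0.1720, 0.1316]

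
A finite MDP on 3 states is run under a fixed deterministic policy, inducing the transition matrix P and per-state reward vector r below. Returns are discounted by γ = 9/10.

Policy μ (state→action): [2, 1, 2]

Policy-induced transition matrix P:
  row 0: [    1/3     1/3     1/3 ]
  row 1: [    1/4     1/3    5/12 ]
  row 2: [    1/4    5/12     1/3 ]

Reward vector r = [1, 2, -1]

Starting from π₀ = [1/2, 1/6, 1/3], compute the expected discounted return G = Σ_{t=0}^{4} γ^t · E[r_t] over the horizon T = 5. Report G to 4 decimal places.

G = 2.4963

t=0: π = [0.5000, 0.1667, 0.3333], E[r] = 0.5000, γ^t·E[r] = 0.500000, running G = 0.500000
t=1: π = [0.2917, 0.3611, 0.3472], E[r] = 0.6667, γ^t·E[r] = 0.600000, running G = 1.100000
t=2: π = [0.2743, 0.3623, 0.3634], E[r] = 0.6354, γ^t·E[r] = 0.514688, running G = 1.614688
t=3: π = [0.2729, 0.3636, 0.3635], E[r] = 0.6366, γ^t·E[r] = 0.464063, running G = 2.078750
t=4: π = [0.2727, 0.3636, 0.3636], E[r] = 0.6364, γ^t·E[r] = 0.417514, running G = 2.496264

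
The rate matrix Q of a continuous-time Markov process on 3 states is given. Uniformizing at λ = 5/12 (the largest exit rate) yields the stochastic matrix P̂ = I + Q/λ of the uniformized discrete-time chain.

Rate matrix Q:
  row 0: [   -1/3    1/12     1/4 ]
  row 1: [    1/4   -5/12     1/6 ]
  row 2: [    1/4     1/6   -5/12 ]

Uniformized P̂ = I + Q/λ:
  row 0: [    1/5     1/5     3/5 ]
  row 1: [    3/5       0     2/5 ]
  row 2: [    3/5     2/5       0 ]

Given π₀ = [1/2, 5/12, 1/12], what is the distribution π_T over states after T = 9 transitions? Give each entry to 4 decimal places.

π = [0.4286, 0.2244, 0.3471]

t=0: π = [0.5000, 0.4167, 0.0833]
t=1: π = [0.4000, 0.1333, 0.4667]
t=2: π = [0.4400, 0.2667, 0.2933]
t=3: π = [0.4240, 0.2053, 0.3707]
t=4: π = [0.4304, 0.2331, 0.3365]
t=5: π = [0.4278, 0.2207, 0.3515]
t=6: π = [0.4289, 0.2262, 0.3450]
t=7: π = [0.4285, 0.2238, 0.3478]
t=8: π = [0.4286, 0.2248, 0.3466]
t=9: π = [0.4286, 0.2244, 0.3471]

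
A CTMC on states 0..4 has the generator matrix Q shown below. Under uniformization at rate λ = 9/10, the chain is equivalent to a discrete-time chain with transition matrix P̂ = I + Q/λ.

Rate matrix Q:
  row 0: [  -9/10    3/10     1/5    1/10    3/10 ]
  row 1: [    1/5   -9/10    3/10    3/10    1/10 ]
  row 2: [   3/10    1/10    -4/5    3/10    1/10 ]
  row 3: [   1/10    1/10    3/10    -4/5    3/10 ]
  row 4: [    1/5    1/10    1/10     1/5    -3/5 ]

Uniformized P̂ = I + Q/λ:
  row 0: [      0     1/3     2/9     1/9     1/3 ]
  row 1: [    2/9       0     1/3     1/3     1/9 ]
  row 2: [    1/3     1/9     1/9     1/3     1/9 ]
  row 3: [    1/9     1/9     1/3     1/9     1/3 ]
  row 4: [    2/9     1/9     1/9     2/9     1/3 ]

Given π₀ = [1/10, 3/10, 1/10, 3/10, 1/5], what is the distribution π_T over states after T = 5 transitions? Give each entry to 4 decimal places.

t=0: π = [0.1000, 0.3000, 0.1000, 0.3000, 0.2000]
t=1: π = [0.1778, 0.1000, 0.2556, 0.2222, 0.2444]
t=2: π = [0.1864, 0.1395, 0.2025, 0.2173, 0.2543]
t=3: π = [0.1791, 0.1370, 0.2111, 0.2154, 0.2573]
t=4: π = [0.1819, 0.1357, 0.2093, 0.2171, 0.2560]
t=5: π = [0.1809, 0.1365, 0.2097, 0.2162, 0.2567]

π = [0.1809, 0.1365, 0.2097, 0.2162, 0.2567]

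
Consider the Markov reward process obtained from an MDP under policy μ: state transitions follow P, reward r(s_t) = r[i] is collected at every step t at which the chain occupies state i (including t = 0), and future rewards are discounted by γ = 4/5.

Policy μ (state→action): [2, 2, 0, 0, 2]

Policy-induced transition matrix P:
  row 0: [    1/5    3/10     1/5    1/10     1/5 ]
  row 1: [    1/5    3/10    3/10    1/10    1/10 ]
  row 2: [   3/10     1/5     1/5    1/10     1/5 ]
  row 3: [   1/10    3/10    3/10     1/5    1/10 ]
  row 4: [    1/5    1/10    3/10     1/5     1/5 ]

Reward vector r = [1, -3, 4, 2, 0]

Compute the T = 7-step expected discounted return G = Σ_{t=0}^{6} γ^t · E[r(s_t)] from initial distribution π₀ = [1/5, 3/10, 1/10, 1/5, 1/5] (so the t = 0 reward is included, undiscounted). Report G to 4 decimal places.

t=0: π = [0.2000, 0.3000, 0.1000, 0.2000, 0.2000], E[r] = 0.1000, γ^t·E[r] = 0.100000, running G = 0.100000
t=1: π = [0.1900, 0.2500, 0.2700, 0.1400, 0.1500], E[r] = 0.8000, γ^t·E[r] = 0.640000, running G = 0.740000
t=2: π = [0.2130, 0.2430, 0.2540, 0.1290, 0.1610], E[r] = 0.7580, γ^t·E[r] = 0.485120, running G = 1.225120
t=3: π = [0.2125, 0.2424, 0.2533, 0.1290, 0.1628], E[r] = 0.7565, γ^t·E[r] = 0.387328, running G = 1.612448
t=4: π = [0.2124, 0.2421, 0.2534, 0.1292, 0.1629], E[r] = 0.7581, γ^t·E[r] = 0.310534, running G = 1.922982
t=5: π = [0.2124, 0.2421, 0.2534, 0.1292, 0.1629], E[r] = 0.7582, γ^t·E[r] = 0.248458, running G = 2.171440
t=6: π = [0.2124, 0.2421, 0.2534, 0.1292, 0.1629], E[r] = 0.7582, γ^t·E[r] = 0.198770, running G = 2.370210

G = 2.3702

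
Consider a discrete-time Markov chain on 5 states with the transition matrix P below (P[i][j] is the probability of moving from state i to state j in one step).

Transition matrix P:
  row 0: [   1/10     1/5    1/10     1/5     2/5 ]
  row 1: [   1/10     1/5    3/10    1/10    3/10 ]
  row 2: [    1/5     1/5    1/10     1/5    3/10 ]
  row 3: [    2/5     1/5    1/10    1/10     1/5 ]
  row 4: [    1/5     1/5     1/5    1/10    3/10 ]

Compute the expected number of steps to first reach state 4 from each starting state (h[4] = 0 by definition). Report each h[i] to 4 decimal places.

First-step conditioning: h[4] = 0; for i ≠ 4, h[i] = 1 + Σ_k P[i][k]·h[k].
  h[0] = 1 + 1/10·h[0] + 1/5·h[1] + 1/10·h[2] + 1/5·h[3]
  h[1] = 1 + 1/10·h[0] + 1/5·h[1] + 3/10·h[2] + 1/10·h[3]
  h[2] = 1 + 1/5·h[0] + 1/5·h[1] + 1/10·h[2] + 1/5·h[3]
  h[3] = 1 + 2/5·h[0] + 1/5·h[1] + 1/10·h[2] + 1/10·h[3]
Solving the 4×4 linear system over states ≠ 4 gives exactly h = [5500/1833, 2020/611, 6050/1833, 500/141, 0] (h[4] = 0 is the target).

h = [3.0005, 3.3061, 3.3006, 3.5461, 0.0000]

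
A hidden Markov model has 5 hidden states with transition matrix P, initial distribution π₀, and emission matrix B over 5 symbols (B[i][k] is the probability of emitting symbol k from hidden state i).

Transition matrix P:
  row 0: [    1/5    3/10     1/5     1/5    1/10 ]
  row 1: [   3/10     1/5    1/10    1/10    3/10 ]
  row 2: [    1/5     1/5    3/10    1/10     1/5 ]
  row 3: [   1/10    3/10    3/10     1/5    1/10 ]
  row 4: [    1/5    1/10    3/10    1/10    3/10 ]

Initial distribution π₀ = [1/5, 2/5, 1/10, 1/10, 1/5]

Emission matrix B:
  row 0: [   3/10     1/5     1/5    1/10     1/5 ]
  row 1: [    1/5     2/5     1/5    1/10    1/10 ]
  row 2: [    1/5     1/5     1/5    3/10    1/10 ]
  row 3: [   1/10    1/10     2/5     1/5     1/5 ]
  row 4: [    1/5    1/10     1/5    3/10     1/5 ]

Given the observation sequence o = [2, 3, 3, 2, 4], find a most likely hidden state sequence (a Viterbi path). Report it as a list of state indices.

t=0: δ = [4.000e-02, 8.000e-02, 2.000e-02, 4.000e-02, 4.000e-02]  (obs o_0=2)
t=1: δ = [2.400e-03, 1.600e-03, 3.600e-03, 1.600e-03, 7.200e-03]  ψ = [1, 1, 3, 0, 1]  (obs o_1=3)
t=2: δ = [1.440e-04, 7.200e-05, 6.480e-04, 1.440e-04, 6.480e-04]  ψ = [4, 0, 4, 4, 4]  (obs o_2=3)
t=3: δ = [2.592e-05, 2.592e-05, 3.888e-05, 2.592e-05, 3.888e-05]  ψ = [2, 2, 2, 2, 4]  (obs o_3=2)
t=4: δ = [1.555e-06, 7.776e-07, 1.166e-06, 1.037e-06, 2.333e-06]  ψ = [1, 0, 2, 0, 4]  (obs o_4=4)
backtrack: best end state = 4; path = [1, 4, 4, 4, 4]

path = [1, 4, 4, 4, 4]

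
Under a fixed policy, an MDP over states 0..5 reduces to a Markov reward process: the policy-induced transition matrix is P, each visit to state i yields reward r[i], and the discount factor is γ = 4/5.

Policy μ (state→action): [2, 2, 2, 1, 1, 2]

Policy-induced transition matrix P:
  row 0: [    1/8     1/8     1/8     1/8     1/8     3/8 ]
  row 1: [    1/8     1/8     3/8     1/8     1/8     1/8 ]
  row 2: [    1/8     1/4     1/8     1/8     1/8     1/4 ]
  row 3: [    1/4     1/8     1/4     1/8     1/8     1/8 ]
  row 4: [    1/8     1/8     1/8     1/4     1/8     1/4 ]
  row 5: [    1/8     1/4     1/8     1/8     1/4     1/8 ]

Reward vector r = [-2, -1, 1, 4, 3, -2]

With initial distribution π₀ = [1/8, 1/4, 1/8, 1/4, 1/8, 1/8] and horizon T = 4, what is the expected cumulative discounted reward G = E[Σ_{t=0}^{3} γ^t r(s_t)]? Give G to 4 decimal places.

G = 1.4210

t=0: π = [0.1250, 0.2500, 0.1250, 0.2500, 0.1250, 0.1250], E[r] = 0.7500, γ^t·E[r] = 0.750000, running G = 0.750000
t=1: π = [0.1563, 0.1563, 0.2188, 0.1406, 0.1406, 0.1875], E[r] = 0.3594, γ^t·E[r] = 0.287500, running G = 1.037500
t=2: π = [0.1426, 0.1758, 0.1816, 0.1426, 0.1484, 0.2090], E[r] = 0.3184, γ^t·E[r] = 0.203750, running G = 1.241250
t=3: π = [0.1428, 0.1738, 0.1868, 0.1436, 0.1511, 0.2019], E[r] = 0.3511, γ^t·E[r] = 0.179750, running G = 1.421000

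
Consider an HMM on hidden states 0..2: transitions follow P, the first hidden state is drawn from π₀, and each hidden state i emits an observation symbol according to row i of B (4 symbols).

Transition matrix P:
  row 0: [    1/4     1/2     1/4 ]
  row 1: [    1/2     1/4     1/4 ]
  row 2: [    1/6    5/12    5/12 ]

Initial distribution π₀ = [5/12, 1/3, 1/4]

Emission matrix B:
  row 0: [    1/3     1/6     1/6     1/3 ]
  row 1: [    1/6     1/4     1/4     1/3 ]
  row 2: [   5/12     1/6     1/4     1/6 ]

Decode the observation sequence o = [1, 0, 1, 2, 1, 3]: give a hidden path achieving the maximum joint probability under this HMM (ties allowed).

path = [1, 0, 1, 0, 1, 0]

t=0: δ = [6.944e-02, 8.333e-02, 4.167e-02]  (obs o_0=1)
t=1: δ = [1.389e-02, 5.787e-03, 8.681e-03]  ψ = [1, 0, 1]  (obs o_1=0)
t=2: δ = [5.787e-04, 1.736e-03, 6.028e-04]  ψ = [0, 0, 2]  (obs o_2=1)
t=3: δ = [1.447e-04, 1.085e-04, 1.085e-04]  ψ = [1, 1, 1]  (obs o_3=2)
t=4: δ = [9.042e-06, 1.808e-05, 7.535e-06]  ψ = [1, 0, 2]  (obs o_4=1)
t=5: δ = [3.014e-06, 1.507e-06, 7.535e-07]  ψ = [1, 0, 1]  (obs o_5=3)
backtrack: best end state = 0; path = [1, 0, 1, 0, 1, 0]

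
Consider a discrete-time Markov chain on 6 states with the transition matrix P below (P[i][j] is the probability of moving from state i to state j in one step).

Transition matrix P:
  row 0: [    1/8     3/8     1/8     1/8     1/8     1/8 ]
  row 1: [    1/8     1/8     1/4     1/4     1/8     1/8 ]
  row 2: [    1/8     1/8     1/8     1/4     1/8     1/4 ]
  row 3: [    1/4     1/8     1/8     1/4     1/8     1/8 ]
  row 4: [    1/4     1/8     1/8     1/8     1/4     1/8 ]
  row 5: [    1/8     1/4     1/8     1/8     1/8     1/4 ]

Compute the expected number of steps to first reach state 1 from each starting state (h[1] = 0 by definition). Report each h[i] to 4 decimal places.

h = [4.0360, 0.0000, 5.2613, 5.1892, 5.1892, 4.6126]

First-step conditioning: h[1] = 0; for i ≠ 1, h[i] = 1 + Σ_k P[i][k]·h[k].
  h[0] = 1 + 1/8·h[0] + 1/8·h[2] + 1/8·h[3] + 1/8·h[4] + 1/8·h[5]
  h[2] = 1 + 1/8·h[0] + 1/8·h[2] + 1/4·h[3] + 1/8·h[4] + 1/4·h[5]
  h[3] = 1 + 1/4·h[0] + 1/8·h[2] + 1/4·h[3] + 1/8·h[4] + 1/8·h[5]
  h[4] = 1 + 1/4·h[0] + 1/8·h[2] + 1/8·h[3] + 1/4·h[4] + 1/8·h[5]
  h[5] = 1 + 1/8·h[0] + 1/8·h[2] + 1/8·h[3] + 1/8·h[4] + 1/4·h[5]
Solving the 5×5 linear system over states ≠ 1 gives exactly h = [448/111, 0, 584/111, 192/37, 192/37, 512/111] (h[1] = 0 is the target).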